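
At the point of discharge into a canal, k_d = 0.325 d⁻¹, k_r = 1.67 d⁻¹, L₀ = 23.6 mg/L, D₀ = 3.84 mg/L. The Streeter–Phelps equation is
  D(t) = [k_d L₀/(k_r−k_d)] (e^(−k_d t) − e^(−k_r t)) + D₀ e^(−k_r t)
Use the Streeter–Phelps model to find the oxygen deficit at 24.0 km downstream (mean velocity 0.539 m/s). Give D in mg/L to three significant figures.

D ≈ 4.04 mg/L

Travel time t = x/v = 24.0 km / (0.539 m/s) = 24000 m / 0.539 m/s = 44530 s = 0.5154 d.
k_d L₀/(k_r−k_d) = 0.325×23.6/(1.67−0.325) = 7.670/1.345 = 5.703 mg/L.
e^(−k_d t) = e^(−0.325×0.5154) = 0.8458; e^(−k_r t) = e^(−1.67×0.5154) = 0.4229.
D = 5.703 × (0.8458 − 0.4229) + 3.84 × 0.4229 = 2.412 + 1.624 = 4.035 mg/L.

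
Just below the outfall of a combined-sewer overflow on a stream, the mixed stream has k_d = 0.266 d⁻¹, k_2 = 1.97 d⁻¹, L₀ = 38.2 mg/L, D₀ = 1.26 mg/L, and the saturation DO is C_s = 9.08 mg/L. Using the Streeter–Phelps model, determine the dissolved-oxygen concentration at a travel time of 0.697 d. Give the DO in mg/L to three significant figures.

k_d L₀/(k_2−k_d) = 0.266×38.2/(1.97−0.266) = 10.16/1.704 = 5.963 mg/L.
e^(−k_d t) = e^(−0.266×0.6970) = 0.8308; e^(−k_2 t) = e^(−1.97×0.6970) = 0.2533.
D = 5.963 × (0.8308 − 0.2533) + 1.26 × 0.2533 = 3.443 + 0.3192 = 3.763 mg/L.
DO = C_s − D = 9.08 − 3.763 = 5.317 mg/L.

DO ≈ 5.32 mg/L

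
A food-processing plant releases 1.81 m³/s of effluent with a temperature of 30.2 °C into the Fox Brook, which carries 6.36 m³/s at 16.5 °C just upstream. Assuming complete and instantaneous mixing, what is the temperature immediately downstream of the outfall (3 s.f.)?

Flow-weighted mixing: C = (Q_r C_r + Q_w C_w)/(Q_r + Q_w)
= (6.36×16.5 + 1.81×30.2)/(6.36 + 1.81) = 159.6/8.170 = 19.54 °C.

19.5 °C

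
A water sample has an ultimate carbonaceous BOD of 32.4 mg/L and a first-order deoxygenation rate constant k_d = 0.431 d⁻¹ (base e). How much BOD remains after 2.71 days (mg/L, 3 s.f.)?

L_t = L₀ e^(−k_d t) = 32.4 × e^(−0.431×2.71) = 32.4 × 0.3110 = 10.08 mg/L.

L ≈ 10.1 mg/L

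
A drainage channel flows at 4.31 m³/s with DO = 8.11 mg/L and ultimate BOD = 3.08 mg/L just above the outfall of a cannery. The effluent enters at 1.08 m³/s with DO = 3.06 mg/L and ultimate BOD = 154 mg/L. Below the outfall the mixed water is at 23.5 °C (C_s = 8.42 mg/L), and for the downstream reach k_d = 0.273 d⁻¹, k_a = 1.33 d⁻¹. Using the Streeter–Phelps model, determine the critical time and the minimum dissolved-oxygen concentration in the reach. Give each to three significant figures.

t_c ≈ 1.34 d; minimum DO ≈ 3.68 mg/L

Mixed DO = (4.31×8.11 + 1.08×3.06)/(4.31+1.08) = 38.26/5.390 = 7.098 mg/L.
Mixed L₀ = (4.31×3.08 + 1.08×154)/(5.390) = 179.6/5.390 = 33.32 mg/L.
Initial deficit D₀ = C_s − DO₀ = 8.42 − 7.098 = 1.322 mg/L.
t_c = (1/1.057) ln[(1.33/0.273)(1 − 1.322×1.057/(0.273×33.32))] = 0.9461 × ln(4.123) = 1.340 d.
D_c = (0.273/1.33) × 33.32 × e^(−0.273×1.340) = 0.2053 × 33.32 × 0.6936 = 4.744 mg/L.
Minimum DO = 8.42 − 4.744 = 3.676 mg/L.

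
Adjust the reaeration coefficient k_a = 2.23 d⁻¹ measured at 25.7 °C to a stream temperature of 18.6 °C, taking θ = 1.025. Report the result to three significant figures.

k_a(T₂) = k_a(T₁) · θ^(T₂−T₁) = 2.23 × 1.025^(18.6−25.7)
= 2.23 × 1.025^-7.10 = 2.23 × 0.8392 = 1.871 d⁻¹.

k_a ≈ 1.87 d⁻¹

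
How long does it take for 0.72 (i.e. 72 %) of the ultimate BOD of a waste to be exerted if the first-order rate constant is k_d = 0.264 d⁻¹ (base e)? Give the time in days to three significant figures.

y/L₀ = 1 − e^(−k_d t) = 0.72 ⇒ e^(−k_d t) = 0.280
t = −ln(0.280) / 0.264 = 1.273 / 0.264 = 4.822 d.

t ≈ 4.82 d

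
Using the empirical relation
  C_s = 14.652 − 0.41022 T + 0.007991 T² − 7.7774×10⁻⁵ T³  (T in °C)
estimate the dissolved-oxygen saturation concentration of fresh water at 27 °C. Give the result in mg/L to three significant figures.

C_s ≈ 7.87 mg/L

C_s = 14.652 − 0.41022×27 + 0.007991×27² − 7.7774×10⁻⁵×27³ = 7.871 mg/L.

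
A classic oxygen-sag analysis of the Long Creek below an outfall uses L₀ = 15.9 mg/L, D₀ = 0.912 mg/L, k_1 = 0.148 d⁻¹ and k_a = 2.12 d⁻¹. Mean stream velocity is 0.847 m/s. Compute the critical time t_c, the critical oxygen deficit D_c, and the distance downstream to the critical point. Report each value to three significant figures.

t_c ≈ 0.617 d; D_c ≈ 1.01 mg/L; x_c ≈ 45.2 km

t_c = [1/(k_a−k_1)] ln[(k_a/k_1)(1 − D₀(k_a−k_1)/(k_1 L₀))]
= [1/(2.12−0.148)] ln[(2.12/0.148)(1 − 0.912×1.972/(0.148×15.9))]
= (1/1.972) ln[14.32 × 0.2357] = 0.5071 × ln(3.377) = 0.5071 × 1.217 = 0.6171 d.
D_c = (k_1/k_a) L₀ e^(−k_1 t_c) = (0.148/2.12) × 15.9 × e^(−0.148×0.6171) = 0.06981 × 15.9 × 0.9127 = 1.013 mg/L.
x_c = v t_c = 0.847 m/s × 0.6171 d × 86400 s/d = 45160 m ≈ 45.2 km.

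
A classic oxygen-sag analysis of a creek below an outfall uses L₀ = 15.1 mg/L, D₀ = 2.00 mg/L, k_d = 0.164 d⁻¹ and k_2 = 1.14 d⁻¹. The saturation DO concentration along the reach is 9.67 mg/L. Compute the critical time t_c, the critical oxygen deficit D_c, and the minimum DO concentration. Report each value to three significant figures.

t_c ≈ 0.396 d; D_c ≈ 2.04 mg/L; min DO ≈ 7.63 mg/L

At the critical point dD/dt = 0, so k_d L₀ e^(−k_d t) = k_2 D. Substituting D(t) from the Streeter–Phelps equation and solving for t gives
t_c = ln[(k_2/k_d)(1 − D₀(k_2−k_d)/(k_d L₀))] / (k_2−k_d).
Here k_2−k_d = 0.9760 d⁻¹ and 1 − D₀(k_2−k_d)/(k_d L₀) = 1 − 2.00×0.9760/(0.164×15.1) = 0.2118, so
t_c = ln(6.951 × 0.2118) / 0.9760 = 0.3866 / 0.9760 = 0.3961 d.
L(t_c) = L₀ e^(−k_d t_c) = 15.1 × 0.9371 = 14.15 mg/L, and at the critical point k_2 D_c = k_d L, so D_c = (0.164/1.14) × 14.15 = 2.036 mg/L.
Minimum DO = C_s − D_c = 9.67 − 2.036 = 7.634 mg/L.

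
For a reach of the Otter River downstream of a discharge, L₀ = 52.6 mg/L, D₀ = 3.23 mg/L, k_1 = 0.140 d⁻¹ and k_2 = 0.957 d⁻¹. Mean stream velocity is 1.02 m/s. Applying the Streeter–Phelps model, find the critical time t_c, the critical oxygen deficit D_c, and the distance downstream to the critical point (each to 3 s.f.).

t_c ≈ 1.81 d; D_c ≈ 5.97 mg/L; x_c ≈ 159 km

With k_2/k_1 = 6.836 and 1 − D₀(k_2−k_1)/(k_1 L₀) = 0.6416,
t_c = ln(6.836 × 0.6416) / (0.957 − 0.140) = ln(4.386) / 0.8170 = 1.478/0.8170 = 1.810 d.
L(t_c) = L₀ e^(−k_1 t_c) = 52.6 × 0.7762 = 40.83 mg/L, and at the critical point k_2 D_c = k_1 L, so D_c = (0.140/0.957) × 40.83 = 5.973 mg/L.
x_c = v t_c = 1.02 m/s × 1.810 d × 86400 s/d = 159500 m ≈ 159 km.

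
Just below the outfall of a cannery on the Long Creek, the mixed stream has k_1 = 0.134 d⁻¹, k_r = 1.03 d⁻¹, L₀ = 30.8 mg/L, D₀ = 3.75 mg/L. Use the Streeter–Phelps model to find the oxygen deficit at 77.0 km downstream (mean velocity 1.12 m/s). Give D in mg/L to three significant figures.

D ≈ 3.76 mg/L

Travel time t = x/v = 77.0 km / (1.12 m/s) = 77000 m / 1.12 m/s = 68750 s = 0.7957 d.
k_1 L₀/(k_r−k_1) = 0.134×30.8/(1.03−0.134) = 4.127/0.8960 = 4.606 mg/L.
e^(−k_1 t) = e^(−0.134×0.7957) = 0.8989; e^(−k_r t) = e^(−1.03×0.7957) = 0.4406.
D = 4.606 × (0.8989 − 0.4406) + 3.75 × 0.4406 = 2.111 + 1.652 = 3.763 mg/L.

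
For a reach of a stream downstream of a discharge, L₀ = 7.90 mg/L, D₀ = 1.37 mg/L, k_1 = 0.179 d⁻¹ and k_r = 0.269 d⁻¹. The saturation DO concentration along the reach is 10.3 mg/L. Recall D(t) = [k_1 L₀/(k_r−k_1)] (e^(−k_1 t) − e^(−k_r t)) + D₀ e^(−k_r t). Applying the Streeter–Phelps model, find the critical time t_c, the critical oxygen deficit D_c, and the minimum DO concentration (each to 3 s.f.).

With k_r/k_1 = 1.503 and 1 − D₀(k_r−k_1)/(k_1 L₀) = 0.9128,
t_c = ln(1.503 × 0.9128) / (0.269 − 0.179) = ln(1.372) / 0.09000 = 0.3161/0.09000 = 3.512 d.
D_c = (k_1/k_r) L₀ e^(−k_1 t_c) = (0.179/0.269) × 7.90 × e^(−0.179×3.512) = 0.6654 × 7.90 × 0.5333 = 2.803 mg/L.
Minimum DO = C_s − D_c = 10.3 − 2.803 = 7.497 mg/L.

t_c ≈ 3.51 d; D_c ≈ 2.80 mg/L; min DO ≈ 7.50 mg/L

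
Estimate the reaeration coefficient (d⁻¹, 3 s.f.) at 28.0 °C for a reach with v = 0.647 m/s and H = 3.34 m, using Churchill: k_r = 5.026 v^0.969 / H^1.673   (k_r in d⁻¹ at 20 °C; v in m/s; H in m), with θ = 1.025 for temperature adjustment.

k_r(20) = 5.026 × 0.647^0.969 / 3.34^1.673 = 5.026 × 0.6558 / 7.520 = 0.4383 d⁻¹.
k_r(28.0) = 0.4383 × 1.025^(28.0−20) = 0.4383 × 1.218 = 0.5340 d⁻¹.

k_r ≈ 0.534 d⁻¹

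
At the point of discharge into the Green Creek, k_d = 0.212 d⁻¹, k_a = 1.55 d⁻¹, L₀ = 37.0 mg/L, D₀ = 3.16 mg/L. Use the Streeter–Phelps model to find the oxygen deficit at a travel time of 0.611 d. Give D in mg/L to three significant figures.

k_d L₀/(k_a−k_d) = 0.212×37.0/(1.55−0.212) = 7.844/1.338 = 5.862 mg/L.
e^(−k_d t) = e^(−0.212×0.6110) = 0.8785; e^(−k_a t) = e^(−1.55×0.6110) = 0.3879.
D = 5.862 × (0.8785 − 0.3879) + 3.16 × 0.3879 = 2.876 + 1.226 = 4.102 mg/L.

D ≈ 4.10 mg/L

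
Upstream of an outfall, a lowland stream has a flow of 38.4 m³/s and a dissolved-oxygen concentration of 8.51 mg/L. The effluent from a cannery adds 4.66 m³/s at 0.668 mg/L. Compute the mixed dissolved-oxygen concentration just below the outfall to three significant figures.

Flow-weighted mixing: C = (Q_r C_r + Q_w C_w)/(Q_r + Q_w)
= (38.4×8.51 + 4.66×0.668)/(38.4 + 4.66) = 329.9/43.06 = 7.661 mg/L.

7.66 mg/L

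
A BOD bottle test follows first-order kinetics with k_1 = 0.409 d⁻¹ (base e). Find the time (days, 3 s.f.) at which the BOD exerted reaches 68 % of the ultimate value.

y/L₀ = 1 − e^(−k_1 t) = 0.68 ⇒ e^(−k_1 t) = 0.320
t = −ln(0.320) / 0.409 = 1.139 / 0.409 = 2.786 d.

t ≈ 2.79 d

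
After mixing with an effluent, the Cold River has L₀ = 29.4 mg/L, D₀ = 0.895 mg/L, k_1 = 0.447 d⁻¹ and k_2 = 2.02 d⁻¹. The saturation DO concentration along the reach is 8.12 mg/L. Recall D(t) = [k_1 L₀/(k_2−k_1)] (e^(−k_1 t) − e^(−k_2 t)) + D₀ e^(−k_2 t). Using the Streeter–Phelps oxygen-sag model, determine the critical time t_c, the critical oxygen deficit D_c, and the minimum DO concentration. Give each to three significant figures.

t_c = [1/(k_2−k_1)] ln[(k_2/k_1)(1 − D₀(k_2−k_1)/(k_1 L₀))]
= [1/(2.02−0.447)] ln[(2.02/0.447)(1 − 0.895×1.573/(0.447×29.4))]
= (1/1.573) ln[4.519 × 0.8929] = 0.6357 × ln(4.035) = 0.6357 × 1.395 = 0.8868 d.
L(t_c) = L₀ e^(−k_1 t_c) = 29.4 × 0.6727 = 19.78 mg/L, and at the critical point k_2 D_c = k_1 L, so D_c = (0.447/2.02) × 19.78 = 4.377 mg/L.
Minimum DO = C_s − D_c = 8.12 − 4.377 = 3.743 mg/L.

t_c ≈ 0.887 d; D_c ≈ 4.38 mg/L; min DO ≈ 3.74 mg/L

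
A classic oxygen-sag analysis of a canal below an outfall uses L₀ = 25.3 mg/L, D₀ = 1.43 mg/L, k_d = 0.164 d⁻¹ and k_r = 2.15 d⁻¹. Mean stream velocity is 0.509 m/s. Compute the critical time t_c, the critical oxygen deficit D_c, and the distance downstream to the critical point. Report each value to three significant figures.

t_c ≈ 0.715 d; D_c ≈ 1.72 mg/L; x_c ≈ 31.4 km

t_c = [1/(k_r−k_d)] ln[(k_r/k_d)(1 − D₀(k_r−k_d)/(k_d L₀))]
= [1/(2.15−0.164)] ln[(2.15/0.164)(1 − 1.43×1.986/(0.164×25.3))]
= (1/1.986) ln[13.11 × 0.3155] = 0.5035 × ln(4.137) = 0.5035 × 1.420 = 0.7149 d.
D_c = (k_d/k_r) L₀ e^(−k_d t_c) = (0.164/2.15) × 25.3 × e^(−0.164×0.7149) = 0.07628 × 25.3 × 0.8894 = 1.716 mg/L.
x_c = v t_c = 0.509 m/s × 0.7149 d × 86400 s/d = 31440 m ≈ 31.4 km.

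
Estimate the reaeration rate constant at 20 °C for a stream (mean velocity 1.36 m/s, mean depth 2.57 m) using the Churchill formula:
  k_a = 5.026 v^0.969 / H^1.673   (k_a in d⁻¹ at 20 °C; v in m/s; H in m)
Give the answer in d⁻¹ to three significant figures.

k_a ≈ 1.40 d⁻¹

k_a = 5.026 × 1.36^0.969 / 2.57^1.673 = 5.026 × 1.347 / 4.851 = 1.396 d⁻¹.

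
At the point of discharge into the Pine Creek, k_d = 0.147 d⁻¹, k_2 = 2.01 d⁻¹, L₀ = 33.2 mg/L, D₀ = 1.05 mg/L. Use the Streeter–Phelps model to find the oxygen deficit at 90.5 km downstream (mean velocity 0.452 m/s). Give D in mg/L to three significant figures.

Travel time t = x/v = 90.5 km / (0.452 m/s) = 90500 m / 0.452 m/s = 200200 s = 2.317 d.
k_d L₀/(k_2−k_d) = 0.147×33.2/(2.01−0.147) = 4.880/1.863 = 2.620 mg/L.
e^(−k_d t) = e^(−0.147×2.317) = 0.7113; e^(−k_2 t) = e^(−2.01×2.317) = 0.009486.
D = 2.620 × (0.7113 − 0.009486) + 1.05 × 0.009486 = 1.839 + 0.009960 = 1.848 mg/L.

D ≈ 1.85 mg/L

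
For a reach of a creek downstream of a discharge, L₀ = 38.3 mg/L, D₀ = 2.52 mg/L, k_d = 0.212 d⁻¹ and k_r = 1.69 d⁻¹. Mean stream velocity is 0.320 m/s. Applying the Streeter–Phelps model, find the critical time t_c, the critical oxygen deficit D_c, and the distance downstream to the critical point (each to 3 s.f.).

With k_r/k_d = 7.972 and 1 − D₀(k_r−k_d)/(k_d L₀) = 0.5413,
t_c = ln(7.972 × 0.5413) / (1.69 − 0.212) = ln(4.315) / 1.478 = 1.462/1.478 = 0.9892 d.
D_c = (k_d/k_r) L₀ e^(−k_d t_c) = (0.212/1.69) × 38.3 × e^(−0.212×0.9892) = 0.1254 × 38.3 × 0.8108 = 3.896 mg/L.
x_c = v t_c = 0.320 m/s × 0.9892 d × 86400 s/d = 27350 m ≈ 27.4 km.

t_c ≈ 0.989 d; D_c ≈ 3.90 mg/L; x_c ≈ 27.4 km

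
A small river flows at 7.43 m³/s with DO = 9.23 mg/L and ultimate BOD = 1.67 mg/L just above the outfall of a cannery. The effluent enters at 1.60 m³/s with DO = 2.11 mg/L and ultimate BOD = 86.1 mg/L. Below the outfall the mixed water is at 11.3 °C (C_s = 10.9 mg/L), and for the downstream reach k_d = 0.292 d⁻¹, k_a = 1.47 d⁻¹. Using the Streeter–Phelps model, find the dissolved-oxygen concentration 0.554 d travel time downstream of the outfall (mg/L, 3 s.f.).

DO ≈ 7.92 mg/L

Mixed DO = (7.43×9.23 + 1.60×2.11)/(7.43+1.60) = 71.95/9.030 = 7.968 mg/L.
Mixed L₀ = (7.43×1.67 + 1.60×86.1)/(9.030) = 150.2/9.030 = 16.63 mg/L.
Initial deficit D₀ = C_s − DO₀ = 10.9 − 7.968 = 2.932 mg/L.
D(0.554) = [0.292×16.63/(1.47−0.292)](e^(−0.292×0.554) − e^(−1.47×0.554)) + 2.932 e^(−1.47×0.554)
= 4.122 × (0.8506 − 0.4429) + 2.932 × 0.4429 = 2.979 mg/L.
DO = 10.9 − 2.979 = 7.921 mg/L.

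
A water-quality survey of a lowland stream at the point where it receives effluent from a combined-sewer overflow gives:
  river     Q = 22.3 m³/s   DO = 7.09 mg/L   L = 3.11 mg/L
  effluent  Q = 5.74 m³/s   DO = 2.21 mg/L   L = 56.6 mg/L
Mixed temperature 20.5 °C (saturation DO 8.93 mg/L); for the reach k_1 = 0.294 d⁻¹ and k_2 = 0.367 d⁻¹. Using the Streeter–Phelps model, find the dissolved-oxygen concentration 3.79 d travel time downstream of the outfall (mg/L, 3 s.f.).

DO ≈ 3.73 mg/L

Mixed DO = (22.3×7.09 + 5.74×2.21)/(22.3+5.74) = 170.8/28.04 = 6.091 mg/L.
Mixed L₀ = (22.3×3.11 + 5.74×56.6)/(28.04) = 394.2/28.04 = 14.06 mg/L.
Initial deficit D₀ = C_s − DO₀ = 8.93 − 6.091 = 2.839 mg/L.
D(3.79) = [0.294×14.06/(0.367−0.294)](e^(−0.294×3.79) − e^(−0.367×3.79)) + 2.839 e^(−0.367×3.79)
= 56.62 × (0.3282 − 0.2488) + 2.839 × 0.2488 = 5.198 mg/L.
DO = 8.93 − 5.198 = 3.732 mg/L.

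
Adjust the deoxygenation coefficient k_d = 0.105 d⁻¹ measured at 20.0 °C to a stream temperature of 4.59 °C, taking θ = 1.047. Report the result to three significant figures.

k_d(T₂) = k_d(T₁) · θ^(T₂−T₁) = 0.105 × 1.047^(4.59−20.0)
= 0.105 × 1.047^-15.4 = 0.105 × 0.4927 = 0.05174 d⁻¹.

k_d ≈ 0.0517 d⁻¹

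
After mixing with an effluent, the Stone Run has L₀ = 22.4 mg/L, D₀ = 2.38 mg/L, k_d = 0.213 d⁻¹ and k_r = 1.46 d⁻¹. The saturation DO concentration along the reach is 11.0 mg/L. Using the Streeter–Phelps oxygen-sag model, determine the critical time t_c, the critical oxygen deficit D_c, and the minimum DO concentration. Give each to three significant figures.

t_c ≈ 0.763 d; D_c ≈ 2.78 mg/L; min DO ≈ 8.22 mg/L

At the critical point dD/dt = 0, so k_d L₀ e^(−k_d t) = k_r D. Substituting D(t) from the Streeter–Phelps equation and solving for t gives
t_c = ln[(k_r/k_d)(1 − D₀(k_r−k_d)/(k_d L₀))] / (k_r−k_d).
Here k_r−k_d = 1.247 d⁻¹ and 1 − D₀(k_r−k_d)/(k_d L₀) = 1 − 2.38×1.247/(0.213×22.4) = 0.3780, so
t_c = ln(6.854 × 0.3780) / 1.247 = 0.9519 / 1.247 = 0.7634 d.
D_c = (k_d/k_r) L₀ e^(−k_d t_c) = (0.213/1.46) × 22.4 × e^(−0.213×0.7634) = 0.1459 × 22.4 × 0.8499 = 2.778 mg/L.
Minimum DO = C_s − D_c = 11.0 − 2.778 = 8.222 mg/L.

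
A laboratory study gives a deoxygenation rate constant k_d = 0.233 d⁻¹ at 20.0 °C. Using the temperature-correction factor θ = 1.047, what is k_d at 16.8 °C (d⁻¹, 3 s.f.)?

k_d(T₂) = k_d(T₁) · θ^(T₂−T₁) = 0.233 × 1.047^(16.8−20.0)
= 0.233 × 1.047^-3.20 = 0.233 × 0.8633 = 0.2012 d⁻¹.

k_d ≈ 0.201 d⁻¹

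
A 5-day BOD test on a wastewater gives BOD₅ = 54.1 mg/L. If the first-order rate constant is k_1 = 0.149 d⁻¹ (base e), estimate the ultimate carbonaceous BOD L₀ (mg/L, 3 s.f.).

BOD₅ = L₀(1 − e^(−5k_1)) ⇒ L₀ = BOD₅ / (1 − e^(−5×0.149))
= 54.1 / (1 − 0.4747) = 54.1 / 0.5253 = 103.0 mg/L.

L₀ ≈ 103 mg/L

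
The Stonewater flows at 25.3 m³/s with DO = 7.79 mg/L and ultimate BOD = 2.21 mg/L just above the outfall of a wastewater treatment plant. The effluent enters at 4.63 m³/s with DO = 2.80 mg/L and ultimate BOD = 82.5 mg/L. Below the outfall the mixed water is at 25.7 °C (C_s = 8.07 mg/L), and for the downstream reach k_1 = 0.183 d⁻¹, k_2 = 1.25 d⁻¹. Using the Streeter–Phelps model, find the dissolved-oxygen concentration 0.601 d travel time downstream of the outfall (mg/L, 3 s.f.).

DO ≈ 6.51 mg/L

Mixed DO = (25.3×7.79 + 4.63×2.80)/(25.3+4.63) = 210.1/29.93 = 7.018 mg/L.
Mixed L₀ = (25.3×2.21 + 4.63×82.5)/(29.93) = 437.9/29.93 = 14.63 mg/L.
Initial deficit D₀ = C_s − DO₀ = 8.07 − 7.018 = 1.052 mg/L.
D(0.601) = [0.183×14.63/(1.25−0.183)](e^(−0.183×0.601) − e^(−1.25×0.601)) + 1.052 e^(−1.25×0.601)
= 2.509 × (0.8958 − 0.4718) + 1.052 × 0.4718 = 1.560 mg/L.
DO = 8.07 − 1.560 = 6.510 mg/L.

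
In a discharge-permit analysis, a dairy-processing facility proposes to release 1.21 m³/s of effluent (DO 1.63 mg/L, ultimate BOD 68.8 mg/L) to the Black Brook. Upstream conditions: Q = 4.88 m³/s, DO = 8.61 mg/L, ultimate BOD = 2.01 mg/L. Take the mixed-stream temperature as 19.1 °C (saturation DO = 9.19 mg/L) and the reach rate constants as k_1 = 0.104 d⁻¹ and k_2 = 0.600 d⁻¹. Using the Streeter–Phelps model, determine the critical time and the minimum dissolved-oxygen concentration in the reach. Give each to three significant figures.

Mixed DO = (4.88×8.61 + 1.21×1.63)/(4.88+1.21) = 43.99/6.090 = 7.223 mg/L.
Mixed L₀ = (4.88×2.01 + 1.21×68.8)/(6.090) = 93.06/6.090 = 15.28 mg/L.
Initial deficit D₀ = C_s − DO₀ = 9.19 − 7.223 = 1.967 mg/L.
t_c = (1/0.4960) ln[(0.600/0.104)(1 − 1.967×0.4960/(0.104×15.28))] = 2.016 × ln(2.228) = 1.615 d.
D_c = (0.104/0.600) × 15.28 × e^(−0.104×1.615) = 0.1733 × 15.28 × 0.8454 = 2.239 mg/L.
Minimum DO = 9.19 − 2.239 = 6.951 mg/L.

t_c ≈ 1.61 d; minimum DO ≈ 6.95 mg/L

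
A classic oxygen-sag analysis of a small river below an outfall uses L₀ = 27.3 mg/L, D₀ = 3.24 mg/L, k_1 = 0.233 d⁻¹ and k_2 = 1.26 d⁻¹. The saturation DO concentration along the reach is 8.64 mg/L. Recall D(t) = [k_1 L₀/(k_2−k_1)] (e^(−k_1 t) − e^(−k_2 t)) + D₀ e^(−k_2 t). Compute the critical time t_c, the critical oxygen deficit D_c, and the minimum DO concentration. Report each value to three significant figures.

With k_2/k_1 = 5.408 and 1 − D₀(k_2−k_1)/(k_1 L₀) = 0.4769,
t_c = ln(5.408 × 0.4769) / (1.26 − 0.233) = ln(2.579) / 1.027 = 0.9473/1.027 = 0.9224 d.
D_c = (k_1/k_2) L₀ e^(−k_1 t_c) = (0.233/1.26) × 27.3 × e^(−0.233×0.9224) = 0.1849 × 27.3 × 0.8066 = 4.072 mg/L.
Minimum DO = C_s − D_c = 8.64 − 4.072 = 4.568 mg/L.

t_c ≈ 0.922 d; D_c ≈ 4.07 mg/L; min DO ≈ 4.57 mg/L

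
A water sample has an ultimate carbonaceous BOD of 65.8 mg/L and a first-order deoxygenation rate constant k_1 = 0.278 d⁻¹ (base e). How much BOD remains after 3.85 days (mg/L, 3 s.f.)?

L_t = L₀ e^(−k_1 t) = 65.8 × e^(−0.278×3.85) = 65.8 × 0.3429 = 22.56 mg/L.

L ≈ 22.6 mg/L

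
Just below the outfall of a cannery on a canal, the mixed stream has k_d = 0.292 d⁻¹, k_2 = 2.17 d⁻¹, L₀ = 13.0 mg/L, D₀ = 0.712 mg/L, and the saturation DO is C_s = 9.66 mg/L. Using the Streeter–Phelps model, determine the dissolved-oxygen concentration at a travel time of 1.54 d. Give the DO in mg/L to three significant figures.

DO ≈ 8.42 mg/L

k_d L₀/(k_2−k_d) = 0.292×13.0/(2.17−0.292) = 3.796/1.878 = 2.021 mg/L.
e^(−k_d t) = e^(−0.292×1.540) = 0.6378; e^(−k_2 t) = e^(−2.17×1.540) = 0.03537.
D = 2.021 × (0.6378 − 0.03537) + 0.712 × 0.03537 = 1.218 + 0.02519 = 1.243 mg/L.
DO = C_s − D = 9.66 − 1.243 = 8.417 mg/L.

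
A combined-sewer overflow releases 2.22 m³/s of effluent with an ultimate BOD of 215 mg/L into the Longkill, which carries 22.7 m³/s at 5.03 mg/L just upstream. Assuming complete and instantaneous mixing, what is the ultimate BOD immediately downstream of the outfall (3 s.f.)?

Flow-weighted mixing: C = (Q_r C_r + Q_w C_w)/(Q_r + Q_w)
= (22.7×5.03 + 2.22×215)/(22.7 + 2.22) = 591.5/24.92 = 23.74 mg/L.

23.7 mg/L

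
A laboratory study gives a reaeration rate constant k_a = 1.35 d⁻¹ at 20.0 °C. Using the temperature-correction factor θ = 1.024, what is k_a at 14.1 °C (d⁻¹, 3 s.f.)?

k_a ≈ 1.17 d⁻¹

k_a(T₂) = k_a(T₁) · θ^(T₂−T₁) = 1.35 × 1.024^(14.1−20.0)
= 1.35 × 1.024^-5.90 = 1.35 × 0.8694 = 1.174 d⁻¹.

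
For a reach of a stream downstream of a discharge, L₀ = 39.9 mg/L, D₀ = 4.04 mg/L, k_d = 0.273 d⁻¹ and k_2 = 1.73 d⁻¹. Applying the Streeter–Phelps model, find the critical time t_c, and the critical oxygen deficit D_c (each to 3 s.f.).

At the critical point dD/dt = 0, so k_d L₀ e^(−k_d t) = k_2 D. Substituting D(t) from the Streeter–Phelps equation and solving for t gives
t_c = ln[(k_2/k_d)(1 − D₀(k_2−k_d)/(k_d L₀))] / (k_2−k_d).
Here k_2−k_d = 1.457 d⁻¹ and 1 − D₀(k_2−k_d)/(k_d L₀) = 1 − 4.04×1.457/(0.273×39.9) = 0.4596, so
t_c = ln(6.337 × 0.4596) / 1.457 = 1.069 / 1.457 = 0.7337 d.
D_c = (k_d/k_2) L₀ e^(−k_d t_c) = (0.273/1.73) × 39.9 × e^(−0.273×0.7337) = 0.1578 × 39.9 × 0.8185 = 5.153 mg/L.

t_c ≈ 0.734 d; D_c ≈ 5.15 mg/L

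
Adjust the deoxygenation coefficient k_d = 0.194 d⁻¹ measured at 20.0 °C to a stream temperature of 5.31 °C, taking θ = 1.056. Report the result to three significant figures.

k_d(T₂) = k_d(T₁) · θ^(T₂−T₁) = 0.194 × 1.056^(5.31−20.0)
= 0.194 × 1.056^-14.7 = 0.194 × 0.4491 = 0.08713 d⁻¹.

k_d ≈ 0.0871 d⁻¹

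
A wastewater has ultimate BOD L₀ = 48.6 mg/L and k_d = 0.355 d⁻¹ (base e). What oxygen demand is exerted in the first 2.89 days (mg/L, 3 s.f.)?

y_t = L₀(1 − e^(−k_d t)) = 48.6 × (1 − e^(−0.355×2.89))
= 48.6 × (1 − 0.3585) = 48.6 × 0.6415 = 31.18 mg/L.

y ≈ 31.2 mg/L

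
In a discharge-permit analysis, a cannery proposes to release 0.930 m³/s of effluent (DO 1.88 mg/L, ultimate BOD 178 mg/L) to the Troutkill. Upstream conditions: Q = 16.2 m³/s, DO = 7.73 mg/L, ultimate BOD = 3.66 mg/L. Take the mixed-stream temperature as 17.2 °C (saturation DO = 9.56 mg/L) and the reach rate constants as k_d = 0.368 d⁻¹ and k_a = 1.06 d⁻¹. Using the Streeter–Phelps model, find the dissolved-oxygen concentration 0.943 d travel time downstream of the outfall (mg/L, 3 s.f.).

DO ≈ 6.41 mg/L

Mixed DO = (16.2×7.73 + 0.930×1.88)/(16.2+0.930) = 127.0/17.13 = 7.412 mg/L.
Mixed L₀ = (16.2×3.66 + 0.930×178)/(17.13) = 224.8/17.13 = 13.13 mg/L.
Initial deficit D₀ = C_s − DO₀ = 9.56 − 7.412 = 2.148 mg/L.
D(0.943) = [0.368×13.13/(1.06−0.368)](e^(−0.368×0.943) − e^(−1.06×0.943)) + 2.148 e^(−1.06×0.943)
= 6.980 × (0.7068 − 0.3680) + 2.148 × 0.3680 = 3.155 mg/L.
DO = 9.56 − 3.155 = 6.405 mg/L.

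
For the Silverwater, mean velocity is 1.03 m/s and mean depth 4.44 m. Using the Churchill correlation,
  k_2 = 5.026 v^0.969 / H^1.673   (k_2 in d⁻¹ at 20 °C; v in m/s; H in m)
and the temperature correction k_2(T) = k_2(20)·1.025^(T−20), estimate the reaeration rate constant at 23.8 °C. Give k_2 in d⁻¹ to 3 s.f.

k_2(20) = 5.026 × 1.03^0.969 / 4.44^1.673 = 5.026 × 1.029 / 12.11 = 0.4272 d⁻¹.
k_2(23.8) = 0.4272 × 1.025^(23.8−20) = 0.4272 × 1.098 = 0.4692 d⁻¹.

k_2 ≈ 0.469 d⁻¹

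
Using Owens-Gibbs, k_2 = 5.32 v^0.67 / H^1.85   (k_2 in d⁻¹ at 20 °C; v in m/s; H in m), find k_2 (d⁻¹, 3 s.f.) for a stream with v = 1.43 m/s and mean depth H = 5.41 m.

k_2 = 5.32 × 1.43^0.67 / 5.41^1.85 = 5.32 × 1.271 / 22.72 = 0.2976 d⁻¹.

k_2 ≈ 0.298 d⁻¹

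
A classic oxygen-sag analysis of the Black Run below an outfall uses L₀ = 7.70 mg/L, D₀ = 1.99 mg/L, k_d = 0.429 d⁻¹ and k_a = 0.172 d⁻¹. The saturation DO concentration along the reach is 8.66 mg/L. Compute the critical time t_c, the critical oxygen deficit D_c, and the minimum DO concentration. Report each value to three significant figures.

t_c = [1/(k_a−k_d)] ln[(k_a/k_d)(1 − D₀(k_a−k_d)/(k_d L₀))]
= [1/(0.172−0.429)] ln[(0.172/0.429)(1 − 1.99×-0.2570/(0.429×7.70))]
= (1/-0.2570) ln[0.4009 × 1.155] = -3.891 × ln(0.4630) = -3.891 × -0.7700 = 2.996 d.
L(t_c) = L₀ e^(−k_d t_c) = 7.70 × 0.2766 = 2.129 mg/L, and at the critical point k_a D_c = k_d L, so D_c = (0.429/0.172) × 2.129 = 5.311 mg/L.
Minimum DO = C_s − D_c = 8.66 − 5.311 = 3.349 mg/L.

t_c ≈ 3.00 d; D_c ≈ 5.31 mg/L; min DO ≈ 3.35 mg/L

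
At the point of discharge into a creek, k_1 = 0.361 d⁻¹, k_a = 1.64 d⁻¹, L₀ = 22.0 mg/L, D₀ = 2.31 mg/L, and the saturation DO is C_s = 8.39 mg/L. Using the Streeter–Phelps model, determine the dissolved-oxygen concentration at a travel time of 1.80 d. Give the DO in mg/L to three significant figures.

DO ≈ 5.35 mg/L

k_1 L₀/(k_a−k_1) = 0.361×22.0/(1.64−0.361) = 7.942/1.279 = 6.210 mg/L.
e^(−k_1 t) = e^(−0.361×1.800) = 0.5222; e^(−k_a t) = e^(−1.64×1.800) = 0.05224.
D = 6.210 × (0.5222 − 0.05224) + 2.31 × 0.05224 = 2.918 + 0.1207 = 3.039 mg/L.
DO = C_s − D = 8.39 − 3.039 = 5.351 mg/L.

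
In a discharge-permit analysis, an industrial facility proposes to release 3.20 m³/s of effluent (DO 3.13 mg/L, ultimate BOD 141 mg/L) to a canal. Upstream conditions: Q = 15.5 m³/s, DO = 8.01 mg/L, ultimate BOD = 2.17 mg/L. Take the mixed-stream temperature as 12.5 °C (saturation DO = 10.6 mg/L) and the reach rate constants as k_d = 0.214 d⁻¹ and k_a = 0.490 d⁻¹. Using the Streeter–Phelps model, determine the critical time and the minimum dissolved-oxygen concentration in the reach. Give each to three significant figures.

Mixed DO = (15.5×8.01 + 3.20×3.13)/(15.5+3.20) = 134.2/18.70 = 7.175 mg/L.
Mixed L₀ = (15.5×2.17 + 3.20×141)/(18.70) = 484.8/18.70 = 25.93 mg/L.
Initial deficit D₀ = C_s − DO₀ = 10.6 − 7.175 = 3.425 mg/L.
t_c = (1/0.2760) ln[(0.490/0.214)(1 − 3.425×0.2760/(0.214×25.93))] = 3.623 × ln(1.900) = 2.325 d.
D_c = (0.214/0.490) × 25.93 × e^(−0.214×2.325) = 0.4367 × 25.93 × 0.6080 = 6.885 mg/L.
Minimum DO = 10.6 − 6.885 = 3.715 mg/L.

t_c ≈ 2.32 d; minimum DO ≈ 3.71 mg/L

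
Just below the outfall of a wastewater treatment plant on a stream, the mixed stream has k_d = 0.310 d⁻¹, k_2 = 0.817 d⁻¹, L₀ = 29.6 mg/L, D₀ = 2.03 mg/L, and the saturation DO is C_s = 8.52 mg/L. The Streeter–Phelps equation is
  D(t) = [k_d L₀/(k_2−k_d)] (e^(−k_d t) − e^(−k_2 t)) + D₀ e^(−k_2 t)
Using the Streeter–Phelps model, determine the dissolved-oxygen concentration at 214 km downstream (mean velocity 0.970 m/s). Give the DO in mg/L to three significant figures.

DO ≈ 2.31 mg/L

Travel time t = x/v = 214 km / (0.970 m/s) = 214000 m / 0.970 m/s = 220600 s = 2.553 d.
k_d L₀/(k_2−k_d) = 0.310×29.6/(0.817−0.310) = 9.176/0.5070 = 18.10 mg/L.
e^(−k_d t) = e^(−0.310×2.553) = 0.4531; e^(−k_2 t) = e^(−0.817×2.553) = 0.1242.
D = 18.10 × (0.4531 − 0.1242) + 2.03 × 0.1242 = 5.954 + 0.2520 = 6.206 mg/L.
DO = C_s − D = 8.52 − 6.206 = 2.314 mg/L.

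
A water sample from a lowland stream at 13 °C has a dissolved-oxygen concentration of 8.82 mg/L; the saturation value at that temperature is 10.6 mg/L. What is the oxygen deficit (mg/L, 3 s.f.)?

D ≈ 1.78 mg/L

D = C_s − C = 10.6 − 8.82 = 1.78 mg/L.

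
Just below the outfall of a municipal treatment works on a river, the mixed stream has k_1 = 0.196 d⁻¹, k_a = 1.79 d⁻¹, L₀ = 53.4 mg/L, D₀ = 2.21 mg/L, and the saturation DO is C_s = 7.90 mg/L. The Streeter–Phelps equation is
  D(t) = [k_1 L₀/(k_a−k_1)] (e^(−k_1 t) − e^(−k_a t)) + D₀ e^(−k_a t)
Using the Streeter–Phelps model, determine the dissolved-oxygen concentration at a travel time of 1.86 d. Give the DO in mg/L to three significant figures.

DO ≈ 3.50 mg/L

k_1 L₀/(k_a−k_1) = 0.196×53.4/(1.79−0.196) = 10.47/1.594 = 6.566 mg/L.
e^(−k_1 t) = e^(−0.196×1.860) = 0.6945; e^(−k_a t) = e^(−1.79×1.860) = 0.03581.
D = 6.566 × (0.6945 − 0.03581) + 2.21 × 0.03581 = 4.325 + 0.07915 = 4.404 mg/L.
DO = C_s − D = 7.90 − 4.404 = 3.496 mg/L.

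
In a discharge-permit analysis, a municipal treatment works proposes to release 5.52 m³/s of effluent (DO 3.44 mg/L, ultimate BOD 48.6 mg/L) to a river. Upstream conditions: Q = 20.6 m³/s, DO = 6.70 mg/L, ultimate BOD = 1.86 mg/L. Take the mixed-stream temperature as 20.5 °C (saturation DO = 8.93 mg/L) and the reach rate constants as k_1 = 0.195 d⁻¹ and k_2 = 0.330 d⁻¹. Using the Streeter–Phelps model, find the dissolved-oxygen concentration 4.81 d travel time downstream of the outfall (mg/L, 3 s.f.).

DO ≈ 5.16 mg/L

Mixed DO = (20.6×6.70 + 5.52×3.44)/(20.6+5.52) = 157.0/26.12 = 6.011 mg/L.
Mixed L₀ = (20.6×1.86 + 5.52×48.6)/(26.12) = 306.6/26.12 = 11.74 mg/L.
Initial deficit D₀ = C_s − DO₀ = 8.93 − 6.011 = 2.919 mg/L.
D(4.81) = [0.195×11.74/(0.330−0.195)](e^(−0.195×4.81) − e^(−0.330×4.81)) + 2.919 e^(−0.330×4.81)
= 16.95 × (0.3914 − 0.2045) + 2.919 × 0.2045 = 3.767 mg/L.
DO = 8.93 − 3.767 = 5.163 mg/L.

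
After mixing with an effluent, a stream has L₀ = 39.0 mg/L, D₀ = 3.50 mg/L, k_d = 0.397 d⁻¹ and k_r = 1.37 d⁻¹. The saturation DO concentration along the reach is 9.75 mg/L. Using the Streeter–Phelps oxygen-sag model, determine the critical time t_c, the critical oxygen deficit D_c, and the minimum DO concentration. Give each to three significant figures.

t_c = [1/(k_r−k_d)] ln[(k_r/k_d)(1 − D₀(k_r−k_d)/(k_d L₀))]
= [1/(1.37−0.397)] ln[(1.37/0.397)(1 − 3.50×0.9730/(0.397×39.0))]
= (1/0.9730) ln[3.451 × 0.7800] = 1.028 × ln(2.692) = 1.028 × 0.9902 = 1.018 d.
D_c = (k_d/k_r) L₀ e^(−k_d t_c) = (0.397/1.37) × 39.0 × e^(−0.397×1.018) = 0.2898 × 39.0 × 0.6676 = 7.545 mg/L.
Minimum DO = C_s − D_c = 9.75 − 7.545 = 2.205 mg/L.

t_c ≈ 1.02 d; D_c ≈ 7.55 mg/L; min DO ≈ 2.20 mg/L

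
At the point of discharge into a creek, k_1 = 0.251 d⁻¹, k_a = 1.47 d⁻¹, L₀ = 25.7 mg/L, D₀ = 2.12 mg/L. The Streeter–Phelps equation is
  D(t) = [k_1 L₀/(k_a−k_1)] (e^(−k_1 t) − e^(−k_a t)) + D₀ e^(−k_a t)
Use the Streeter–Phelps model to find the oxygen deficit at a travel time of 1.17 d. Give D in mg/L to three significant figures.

D ≈ 3.38 mg/L

k_1 L₀/(k_a−k_1) = 0.251×25.7/(1.47−0.251) = 6.451/1.219 = 5.292 mg/L.
e^(−k_1 t) = e^(−0.251×1.170) = 0.7455; e^(−k_a t) = e^(−1.47×1.170) = 0.1791.
D = 5.292 × (0.7455 − 0.1791) + 2.12 × 0.1791 = 2.997 + 0.3797 = 3.377 mg/L.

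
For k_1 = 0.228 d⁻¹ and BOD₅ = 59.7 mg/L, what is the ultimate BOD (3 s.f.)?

BOD₅ = L₀(1 − e^(−5k_1)) ⇒ L₀ = BOD₅ / (1 − e^(−5×0.228))
= 59.7 / (1 − 0.3198) = 59.7 / 0.6802 = 87.77 mg/L.

L₀ ≈ 87.8 mg/L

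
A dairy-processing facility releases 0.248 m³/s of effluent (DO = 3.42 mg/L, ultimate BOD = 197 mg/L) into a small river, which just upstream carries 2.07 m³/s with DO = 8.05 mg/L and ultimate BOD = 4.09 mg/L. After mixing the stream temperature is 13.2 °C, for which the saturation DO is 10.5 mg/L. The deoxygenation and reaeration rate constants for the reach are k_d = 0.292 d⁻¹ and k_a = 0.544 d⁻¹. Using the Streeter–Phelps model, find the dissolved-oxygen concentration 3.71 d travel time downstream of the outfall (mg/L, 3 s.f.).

Mixed DO = (2.07×8.05 + 0.248×3.42)/(2.07+0.248) = 17.51/2.318 = 7.555 mg/L.
Mixed L₀ = (2.07×4.09 + 0.248×197)/(2.318) = 57.32/2.318 = 24.73 mg/L.
Initial deficit D₀ = C_s − DO₀ = 10.5 − 7.555 = 2.945 mg/L.
D(3.71) = [0.292×24.73/(0.544−0.292)](e^(−0.292×3.71) − e^(−0.544×3.71)) + 2.945 e^(−0.544×3.71)
= 28.65 × (0.3385 − 0.1329) + 2.945 × 0.1329 = 6.282 mg/L.
DO = 10.5 − 6.282 = 4.218 mg/L.

DO ≈ 4.22 mg/L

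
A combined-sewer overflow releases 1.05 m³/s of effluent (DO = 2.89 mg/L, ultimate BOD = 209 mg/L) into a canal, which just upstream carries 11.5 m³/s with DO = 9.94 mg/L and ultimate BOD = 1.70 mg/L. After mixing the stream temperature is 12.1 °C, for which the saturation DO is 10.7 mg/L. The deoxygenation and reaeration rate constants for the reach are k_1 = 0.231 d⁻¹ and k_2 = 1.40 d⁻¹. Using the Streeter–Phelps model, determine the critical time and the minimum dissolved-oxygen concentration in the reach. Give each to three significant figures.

Mixed DO = (11.5×9.94 + 1.05×2.89)/(11.5+1.05) = 117.3/12.55 = 9.350 mg/L.
Mixed L₀ = (11.5×1.70 + 1.05×209)/(12.55) = 239.0/12.55 = 19.04 mg/L.
Initial deficit D₀ = C_s − DO₀ = 10.7 − 9.350 = 1.350 mg/L.
t_c = (1/1.169) ln[(1.40/0.231)(1 − 1.350×1.169/(0.231×19.04))] = 0.8554 × ln(3.887) = 1.161 d.
D_c = (0.231/1.40) × 19.04 × e^(−0.231×1.161) = 0.1650 × 19.04 × 0.7647 = 2.403 mg/L.
Minimum DO = 10.7 − 2.403 = 8.297 mg/L.

t_c ≈ 1.16 d; minimum DO ≈ 8.30 mg/L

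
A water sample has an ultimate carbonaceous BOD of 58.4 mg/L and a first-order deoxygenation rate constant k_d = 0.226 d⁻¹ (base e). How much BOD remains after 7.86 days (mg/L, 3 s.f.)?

L_t = L₀ e^(−k_d t) = 58.4 × e^(−0.226×7.86) = 58.4 × 0.1693 = 9.884 mg/L.

L ≈ 9.88 mg/L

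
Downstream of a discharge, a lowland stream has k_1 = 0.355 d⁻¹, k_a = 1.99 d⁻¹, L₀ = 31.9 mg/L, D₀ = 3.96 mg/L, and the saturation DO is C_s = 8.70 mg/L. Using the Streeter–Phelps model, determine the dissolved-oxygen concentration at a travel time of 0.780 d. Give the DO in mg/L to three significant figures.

DO ≈ 4.08 mg/L

k_1 L₀/(k_a−k_1) = 0.355×31.9/(1.99−0.355) = 11.32/1.635 = 6.926 mg/L.
e^(−k_1 t) = e^(−0.355×0.7800) = 0.7581; e^(−k_a t) = e^(−1.99×0.7800) = 0.2118.
D = 6.926 × (0.7581 − 0.2118) + 3.96 × 0.2118 = 3.784 + 0.8387 = 4.623 mg/L.
DO = C_s − D = 8.70 − 4.623 = 4.077 mg/L.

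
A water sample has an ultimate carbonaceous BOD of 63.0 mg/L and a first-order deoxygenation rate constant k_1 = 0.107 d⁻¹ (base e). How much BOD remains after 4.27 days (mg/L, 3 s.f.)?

L_t = L₀ e^(−k_1 t) = 63.0 × e^(−0.107×4.27) = 63.0 × 0.6332 = 39.89 mg/L.

L ≈ 39.9 mg/L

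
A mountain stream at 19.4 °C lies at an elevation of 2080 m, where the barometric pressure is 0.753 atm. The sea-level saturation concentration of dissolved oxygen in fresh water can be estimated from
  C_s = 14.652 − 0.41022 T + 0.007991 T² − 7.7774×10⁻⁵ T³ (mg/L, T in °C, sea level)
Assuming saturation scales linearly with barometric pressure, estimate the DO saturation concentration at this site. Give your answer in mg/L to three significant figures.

At sea level: C_s = 14.652 − 0.41022×19.4 + 0.007991×19.4² − 7.7774×10⁻⁵×19.4³ = 9.133 mg/L.
Pressure correction: C_s' = 9.133 × 0.753 = 6.877 mg/L.

C_s ≈ 6.88 mg/L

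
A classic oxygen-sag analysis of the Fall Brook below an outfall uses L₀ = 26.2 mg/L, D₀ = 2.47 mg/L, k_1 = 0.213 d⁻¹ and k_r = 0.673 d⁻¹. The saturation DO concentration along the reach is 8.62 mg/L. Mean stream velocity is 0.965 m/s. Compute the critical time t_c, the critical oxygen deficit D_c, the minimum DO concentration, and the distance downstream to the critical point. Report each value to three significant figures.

t_c ≈ 2.01 d; D_c ≈ 5.41 mg/L; min DO ≈ 3.21 mg/L; x_c ≈ 167 km

At the critical point dD/dt = 0, so k_1 L₀ e^(−k_1 t) = k_r D. Substituting D(t) from the Streeter–Phelps equation and solving for t gives
t_c = ln[(k_r/k_1)(1 − D₀(k_r−k_1)/(k_1 L₀))] / (k_r−k_1).
Here k_r−k_1 = 0.4600 d⁻¹ and 1 − D₀(k_r−k_1)/(k_1 L₀) = 1 − 2.47×0.4600/(0.213×26.2) = 0.7964, so
t_c = ln(3.160 × 0.7964) / 0.4600 = 0.9228 / 0.4600 = 2.006 d.
D_c = (k_1/k_r) L₀ e^(−k_1 t_c) = (0.213/0.673) × 26.2 × e^(−0.213×2.006) = 0.3165 × 26.2 × 0.6523 = 5.409 mg/L.
Minimum DO = C_s − D_c = 8.62 − 5.409 = 3.211 mg/L.
x_c = v t_c = 0.965 m/s × 2.006 d × 86400 s/d = 167300 m ≈ 167 km.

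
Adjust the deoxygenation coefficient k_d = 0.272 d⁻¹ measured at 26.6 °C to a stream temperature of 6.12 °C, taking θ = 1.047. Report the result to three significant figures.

k_d(T₂) = k_d(T₁) · θ^(T₂−T₁) = 0.272 × 1.047^(6.12−26.6)
= 0.272 × 1.047^-20.5 = 0.272 × 0.3904 = 0.1062 d⁻¹.

k_d ≈ 0.106 d⁻¹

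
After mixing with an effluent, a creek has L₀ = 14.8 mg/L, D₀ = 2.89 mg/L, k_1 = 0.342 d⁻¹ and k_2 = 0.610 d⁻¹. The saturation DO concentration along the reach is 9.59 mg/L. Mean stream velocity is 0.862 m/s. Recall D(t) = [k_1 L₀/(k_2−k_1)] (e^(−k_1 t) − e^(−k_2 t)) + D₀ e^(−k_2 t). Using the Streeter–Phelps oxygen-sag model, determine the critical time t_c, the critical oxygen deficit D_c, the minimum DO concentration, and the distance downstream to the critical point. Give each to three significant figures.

With k_2/k_1 = 1.784 and 1 − D₀(k_2−k_1)/(k_1 L₀) = 0.8470,
t_c = ln(1.784 × 0.8470) / (0.610 − 0.342) = ln(1.511) / 0.2680 = 0.4126/0.2680 = 1.539 d.
D_c = (k_1/k_2) L₀ e^(−k_1 t_c) = (0.342/0.610) × 14.8 × e^(−0.342×1.539) = 0.5607 × 14.8 × 0.5907 = 4.901 mg/L.
Minimum DO = C_s − D_c = 9.59 − 4.901 = 4.689 mg/L.
x_c = v t_c = 0.862 m/s × 1.539 d × 86400 s/d = 114700 m ≈ 115 km.

t_c ≈ 1.54 d; D_c ≈ 4.90 mg/L; min DO ≈ 4.69 mg/L; x_c ≈ 115 km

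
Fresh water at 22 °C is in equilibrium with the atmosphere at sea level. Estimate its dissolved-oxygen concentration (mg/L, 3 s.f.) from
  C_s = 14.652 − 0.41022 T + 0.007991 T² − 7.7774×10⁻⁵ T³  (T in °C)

C_s = 14.652 − 0.41022×22 + 0.007991×22² − 7.7774×10⁻⁵×22³ = 8.667 mg/L.

C_s ≈ 8.67 mg/L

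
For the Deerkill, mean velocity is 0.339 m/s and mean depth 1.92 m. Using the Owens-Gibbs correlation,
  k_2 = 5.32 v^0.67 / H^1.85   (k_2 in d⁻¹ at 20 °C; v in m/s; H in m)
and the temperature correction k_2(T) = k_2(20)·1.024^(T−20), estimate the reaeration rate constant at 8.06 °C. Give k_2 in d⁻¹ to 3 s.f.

k_2 ≈ 0.581 d⁻¹

k_2(20) = 5.32 × 0.339^0.67 / 1.92^1.85 = 5.32 × 0.4844 / 3.343 = 0.7710 d⁻¹.
k_2(8.06) = 0.7710 × 1.024^(8.06−20) = 0.7710 × 0.7534 = 0.5808 d⁻¹.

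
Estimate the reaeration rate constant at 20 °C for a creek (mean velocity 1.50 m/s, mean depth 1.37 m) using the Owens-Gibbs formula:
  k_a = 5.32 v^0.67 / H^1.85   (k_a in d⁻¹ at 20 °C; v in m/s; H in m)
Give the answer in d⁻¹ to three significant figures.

k_a = 5.32 × 1.50^0.67 / 1.37^1.85 = 5.32 × 1.312 / 1.790 = 3.899 d⁻¹.

k_a ≈ 3.90 d⁻¹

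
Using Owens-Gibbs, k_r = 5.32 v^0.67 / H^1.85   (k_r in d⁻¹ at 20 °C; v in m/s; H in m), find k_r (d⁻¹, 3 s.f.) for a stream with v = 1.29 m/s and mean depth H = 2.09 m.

k_r = 5.32 × 1.29^0.67 / 2.09^1.85 = 5.32 × 1.186 / 3.911 = 1.613 d⁻¹.

k_r ≈ 1.61 d⁻¹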